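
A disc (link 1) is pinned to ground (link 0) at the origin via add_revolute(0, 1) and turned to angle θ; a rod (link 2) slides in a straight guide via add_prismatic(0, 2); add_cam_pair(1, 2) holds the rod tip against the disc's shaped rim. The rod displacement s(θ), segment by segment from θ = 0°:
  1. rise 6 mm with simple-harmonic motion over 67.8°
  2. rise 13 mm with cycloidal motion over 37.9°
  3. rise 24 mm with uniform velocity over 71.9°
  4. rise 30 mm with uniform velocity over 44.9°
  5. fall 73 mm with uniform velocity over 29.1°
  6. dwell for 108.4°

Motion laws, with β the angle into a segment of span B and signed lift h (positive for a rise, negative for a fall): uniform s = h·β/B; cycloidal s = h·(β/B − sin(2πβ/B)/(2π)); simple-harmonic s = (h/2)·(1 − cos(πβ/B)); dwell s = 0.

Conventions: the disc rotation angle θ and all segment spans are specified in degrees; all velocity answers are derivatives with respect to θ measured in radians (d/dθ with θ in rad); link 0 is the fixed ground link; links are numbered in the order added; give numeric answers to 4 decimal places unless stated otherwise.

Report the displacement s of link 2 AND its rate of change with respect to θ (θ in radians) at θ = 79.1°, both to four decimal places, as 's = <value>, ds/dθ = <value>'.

segment 1 (0° to 67.8°, simple-harmonic, h = 6) is passed completely: s = 0.0000 + (6) = 6.0000
θ = 79.1° falls in segment 2 (67.8° to 105.7°, cycloidal, h = 13): β = 79.1 − 67.8 = 11.3°, B = 37.9°; Δs = 13·(0.2982 − sin(2π·0.2982)/(2π)) = 1.9010; s = 6.0000 + 1.9010 = 7.9010
velocity in seg [67.8°–105.7°] (cycloidal), θ in radians: β = 11.3° = 0.1972 rad, B = 37.9° = 0.6615 rad; ds/dθ = (h/B)(1 − cos(2πβ/B)) = (13/0.6615)(1 − cos(2π·0.2982)) = 25.508678 mm/rad

s = 7.9010, ds/dθ = 25.5087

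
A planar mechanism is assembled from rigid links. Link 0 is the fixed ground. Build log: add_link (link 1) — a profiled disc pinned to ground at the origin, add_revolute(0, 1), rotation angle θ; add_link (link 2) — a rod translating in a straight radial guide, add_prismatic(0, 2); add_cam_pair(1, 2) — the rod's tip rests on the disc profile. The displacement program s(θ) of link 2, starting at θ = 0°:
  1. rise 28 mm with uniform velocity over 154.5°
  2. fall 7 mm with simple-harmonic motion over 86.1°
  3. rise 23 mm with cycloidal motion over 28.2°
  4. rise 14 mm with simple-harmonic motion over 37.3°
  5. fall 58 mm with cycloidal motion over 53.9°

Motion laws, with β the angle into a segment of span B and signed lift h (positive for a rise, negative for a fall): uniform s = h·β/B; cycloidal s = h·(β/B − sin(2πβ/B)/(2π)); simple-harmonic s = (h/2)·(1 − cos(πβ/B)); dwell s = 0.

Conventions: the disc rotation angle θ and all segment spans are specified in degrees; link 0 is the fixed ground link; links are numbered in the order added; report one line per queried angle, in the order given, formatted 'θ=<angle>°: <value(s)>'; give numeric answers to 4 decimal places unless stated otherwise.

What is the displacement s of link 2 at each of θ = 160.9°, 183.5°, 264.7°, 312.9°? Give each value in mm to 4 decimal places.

seg 1 [0°–154.5°] uniform, h=28: full span → s += 28 → s = 28.0000
seg 2 [154.5°–240.6°] simple-harmonic, h=-7: θ=160.9° here. β=6.4, B=86.1. -7/2·(1 − cos(π·0.0743)) = -0.0950 → s = 27.9050
seg 2 [154.5°–240.6°] simple-harmonic, h=-7: θ=183.5° here. β=29, B=86.1. -7/2·(1 − cos(π·0.3368)) = -1.7833 → s = 26.2167
seg 2 [154.5°–240.6°] simple-harmonic, h=-7: full span → s += -7 → s = 21.0000
seg 3 [240.6°–268.8°] cycloidal, h=23: θ=264.7° here. β=24.1, B=28.2. 23·(0.8546 − sin(2π·0.8546)/(2π)) = 22.5539 → s = 43.5539
seg 3 [240.6°–268.8°] cycloidal, h=23: full span → s += 23 → s = 44.0000
seg 4 [268.8°–306.1°] simple-harmonic, h=14: full span → s += 14 → s = 58.0000
seg 5 [306.1°–360°] cycloidal, h=-58: θ=312.9° here. β=6.8, B=53.9. -58·(0.1262 − sin(2π·0.1262)/(2π)) = -0.7426 → s = 57.2574

θ=160.9°: 27.9050
θ=183.5°: 26.2167
θ=264.7°: 43.5539
θ=312.9°: 57.2574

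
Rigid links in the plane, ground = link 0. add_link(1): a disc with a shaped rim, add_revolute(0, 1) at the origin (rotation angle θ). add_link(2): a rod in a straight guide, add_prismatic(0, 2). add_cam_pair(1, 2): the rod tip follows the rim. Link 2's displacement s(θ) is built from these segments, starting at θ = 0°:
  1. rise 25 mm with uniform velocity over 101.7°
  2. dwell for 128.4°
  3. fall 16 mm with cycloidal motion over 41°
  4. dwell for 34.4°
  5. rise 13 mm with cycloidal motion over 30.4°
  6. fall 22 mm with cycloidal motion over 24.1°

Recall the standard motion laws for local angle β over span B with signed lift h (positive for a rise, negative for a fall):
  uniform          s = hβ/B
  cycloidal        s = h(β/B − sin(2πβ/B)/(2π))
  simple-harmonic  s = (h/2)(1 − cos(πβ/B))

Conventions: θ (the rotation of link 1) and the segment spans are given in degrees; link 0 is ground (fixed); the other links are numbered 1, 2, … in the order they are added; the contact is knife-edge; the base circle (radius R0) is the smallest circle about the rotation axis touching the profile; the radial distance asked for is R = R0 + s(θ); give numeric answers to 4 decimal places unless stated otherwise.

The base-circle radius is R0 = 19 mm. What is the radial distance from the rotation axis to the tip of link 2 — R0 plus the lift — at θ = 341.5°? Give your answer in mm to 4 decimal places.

segment 1 (0° to 101.7°, uniform, h = 25) is passed completely: s = 0.0000 + (25) = 25.0000
segment 2 (101.7° to 230.1°, dwell): s unchanged at 25.0000
segment 3 (230.1° to 271.1°, cycloidal, h = -16) is passed completely: s = 25.0000 + (-16) = 9.0000
segment 4 (271.1° to 305.5°, dwell): s unchanged at 9.0000
segment 5 (305.5° to 335.9°, cycloidal, h = 13) is passed completely: s = 9.0000 + (13) = 22.0000
θ = 341.5° falls in segment 6 (335.9° to 360°, cycloidal, h = -22): β = 341.5 − 335.9 = 5.6°, B = 24.1°; Δs = -22·(0.2324 − sin(2π·0.2324)/(2π)) = -1.6321; s = 22.0000 − 1.6321 = 20.3679
R = R0 + s = 19 + 20.3679 = 39.3679

39.3679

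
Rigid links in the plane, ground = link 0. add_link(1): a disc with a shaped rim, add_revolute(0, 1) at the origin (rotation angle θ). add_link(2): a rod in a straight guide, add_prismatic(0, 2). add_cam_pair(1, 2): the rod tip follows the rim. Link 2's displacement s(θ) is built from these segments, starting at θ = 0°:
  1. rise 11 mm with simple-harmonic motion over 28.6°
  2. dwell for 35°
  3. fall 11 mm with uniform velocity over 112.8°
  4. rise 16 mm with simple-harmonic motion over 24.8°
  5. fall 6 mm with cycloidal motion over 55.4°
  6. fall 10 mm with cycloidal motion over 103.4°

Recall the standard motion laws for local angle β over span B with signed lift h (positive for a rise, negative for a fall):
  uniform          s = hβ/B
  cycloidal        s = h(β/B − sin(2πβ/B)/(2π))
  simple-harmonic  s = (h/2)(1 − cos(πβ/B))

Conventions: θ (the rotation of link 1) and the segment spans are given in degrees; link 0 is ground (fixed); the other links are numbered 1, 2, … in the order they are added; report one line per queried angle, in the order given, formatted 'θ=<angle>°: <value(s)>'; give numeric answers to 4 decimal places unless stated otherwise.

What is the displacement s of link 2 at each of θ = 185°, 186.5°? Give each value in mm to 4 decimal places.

segment 1 (0° to 28.6°, simple-harmonic, h = 11) is passed completely: s = 0.0000 + (11) = 11.0000
segment 2 (28.6° to 63.6°, dwell): s unchanged at 11.0000
segment 3 (63.6° to 176.4°, uniform, h = -11) is passed completely: s = 11.0000 + (-11) = 0.0000
θ = 185° falls in segment 4 (176.4° to 201.2°, simple-harmonic, h = 16): β = 185 − 176.4 = 8.6°, B = 24.8°; Δs = 16/2·(1 − cos(π·0.3468)) = 4.2960; s = 0.0000 + 4.2960 = 4.2960
θ = 186.5° falls in segment 4 (176.4° to 201.2°, simple-harmonic, h = 16): β = 186.5 − 176.4 = 10.1°, B = 24.8°; Δs = 16/2·(1 − cos(π·0.4073)) = 5.7020; s = 0.0000 + 5.7020 = 5.7020

θ=185°: 4.2960
θ=186.5°: 5.7020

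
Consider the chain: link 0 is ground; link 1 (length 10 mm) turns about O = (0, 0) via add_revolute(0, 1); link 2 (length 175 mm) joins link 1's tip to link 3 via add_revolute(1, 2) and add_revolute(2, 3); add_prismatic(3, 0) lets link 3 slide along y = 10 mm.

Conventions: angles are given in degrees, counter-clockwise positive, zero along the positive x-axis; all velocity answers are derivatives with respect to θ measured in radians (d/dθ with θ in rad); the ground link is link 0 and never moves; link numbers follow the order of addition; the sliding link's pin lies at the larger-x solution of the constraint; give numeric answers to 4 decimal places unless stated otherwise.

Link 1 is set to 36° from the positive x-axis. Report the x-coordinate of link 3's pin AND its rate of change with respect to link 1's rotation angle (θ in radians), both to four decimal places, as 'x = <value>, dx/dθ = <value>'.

geometry: r = 10 mm, L = 175 mm, e = 10 mm
crank pin P = (r cos θ, r sin θ) = (8.090170, 5.877853)
h = r sin θ − e = 5.877853 − 10 = -4.122147
x = r cos θ + √(L² − h²) = 8.090170 + 174.951444 = 183.041614
dx/dθ = −r sin θ − h·r cos θ/√(L² − h²) (θ in radians; h = -4.122147) = -5.687235

x = 183.0416, dx/dθ = -5.6872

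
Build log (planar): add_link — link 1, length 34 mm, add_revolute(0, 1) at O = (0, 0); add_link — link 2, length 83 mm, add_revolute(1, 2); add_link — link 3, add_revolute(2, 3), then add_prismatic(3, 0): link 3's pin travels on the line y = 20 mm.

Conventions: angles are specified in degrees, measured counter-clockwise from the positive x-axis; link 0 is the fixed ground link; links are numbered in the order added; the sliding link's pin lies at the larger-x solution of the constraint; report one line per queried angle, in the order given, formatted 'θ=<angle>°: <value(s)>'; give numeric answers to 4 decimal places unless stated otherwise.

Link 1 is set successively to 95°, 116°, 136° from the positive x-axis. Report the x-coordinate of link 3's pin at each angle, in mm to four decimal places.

geometry: r = 34 mm, L = 83 mm, e = 20 mm
θ=95°: crank pin P = (r cos θ, r sin θ) = (-2.963295, 33.870620)
θ=95°: h = r sin θ − e = 33.870620 − 20 = 13.870620
θ=95°: x = r cos θ + √(L² − h²) = -2.963295 + 81.832792 = 78.869497
θ=116°: crank pin P = (r cos θ, r sin θ) = (-14.904619, 30.558998)
θ=116°: h = r sin θ − e = 30.558998 − 20 = 10.558998
θ=116°: x = r cos θ + √(L² − h²) = -14.904619 + 82.325619 = 67.421000
θ=136°: crank pin P = (r cos θ, r sin θ) = (-24.457553, 23.618385)
θ=136°: h = r sin θ − e = 23.618385 − 20 = 3.618385
θ=136°: x = r cos θ + √(L² − h²) = -24.457553 + 82.921091 = 58.463538

θ=95°: 78.8695
θ=116°: 67.4210
θ=136°: 58.4635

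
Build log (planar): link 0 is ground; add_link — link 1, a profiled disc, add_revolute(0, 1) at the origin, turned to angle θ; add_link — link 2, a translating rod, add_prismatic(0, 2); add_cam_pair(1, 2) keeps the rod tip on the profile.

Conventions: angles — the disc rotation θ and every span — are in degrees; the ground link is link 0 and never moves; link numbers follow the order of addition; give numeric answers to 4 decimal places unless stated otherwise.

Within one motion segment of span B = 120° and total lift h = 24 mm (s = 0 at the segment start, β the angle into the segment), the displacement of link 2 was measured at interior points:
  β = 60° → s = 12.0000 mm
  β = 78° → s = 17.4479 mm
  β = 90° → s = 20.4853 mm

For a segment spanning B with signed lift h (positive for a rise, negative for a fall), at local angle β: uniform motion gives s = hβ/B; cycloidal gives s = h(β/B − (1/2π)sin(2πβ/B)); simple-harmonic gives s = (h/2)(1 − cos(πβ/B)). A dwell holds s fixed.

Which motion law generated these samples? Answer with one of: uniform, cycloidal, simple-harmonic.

candidates at β/B = r: uniform s = h·r (linear in β); cycloidal s = h·(r − sin(2πr)/(2π)); simple-harmonic s = (h/2)(1 − cos(πr))
β=60°: printed 12.0000 | uniform 12.0000, cycloidal 12.0000, simple-harmonic 12.0000
β=78°: printed 17.4479 | uniform 15.6000, cycloidal 18.6902, simple-harmonic 17.4479
β=90°: printed 20.4853 | uniform 18.0000, cycloidal 21.8197, simple-harmonic 20.4853
only one law matches every sample → simple-harmonic

simple-harmonic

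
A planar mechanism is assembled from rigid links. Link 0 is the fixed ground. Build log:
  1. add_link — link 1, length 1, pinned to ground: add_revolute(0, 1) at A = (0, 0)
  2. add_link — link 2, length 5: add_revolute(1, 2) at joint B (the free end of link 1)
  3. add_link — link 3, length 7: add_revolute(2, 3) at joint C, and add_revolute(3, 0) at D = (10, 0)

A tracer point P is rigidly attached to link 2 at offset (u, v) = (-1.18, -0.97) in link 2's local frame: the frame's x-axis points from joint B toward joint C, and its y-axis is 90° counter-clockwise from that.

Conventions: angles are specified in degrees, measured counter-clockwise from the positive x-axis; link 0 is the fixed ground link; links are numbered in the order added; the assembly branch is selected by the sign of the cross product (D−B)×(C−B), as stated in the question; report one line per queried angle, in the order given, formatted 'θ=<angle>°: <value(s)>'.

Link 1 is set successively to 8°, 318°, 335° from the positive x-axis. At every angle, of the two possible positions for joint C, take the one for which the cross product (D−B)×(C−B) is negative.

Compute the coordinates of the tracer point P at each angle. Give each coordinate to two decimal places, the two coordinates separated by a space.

A=(0,0), D=(10.00,0)
θ=8°: B = A + 1.00·(cos8°, sin8°) = (0.9903, 0.1392)
θ=8°: |BD| = 9.0108
θ=8°: circle(B,5.00) ∩ circle(D,7.00): a=3.1737, h=3.8637
θ=8°:   candidates: C₊=(4.2232,3.9533) cross=34.815; C₋=(4.1039,-3.7730) cross=-34.815
θ=8°:   branch - wants cross < 0 → take C=(4.1039,-3.7730) (cross=-34.815)
θ=8°: ex = (C−B)/|BC| = (0.6227,-0.7824); ey = (0.7824,0.6227)
θ=8°: P = B + -1.18·ex + -0.97·ey = (-0.5035,0.4584)
θ=318°: B = A + 1.00·(cos318°, sin318°) = (0.7431, -0.6691)
θ=318°: |BD| = 9.2810
θ=318°: circle(B,5.00) ∩ circle(D,7.00): a=3.3475, h=3.7140
θ=318°:   candidates: C₊=(3.8142,3.2766) cross=34.470; C₋=(4.3497,-4.1321) cross=-34.470
θ=318°:   branch - wants cross < 0 → take C=(4.3497,-4.1321) (cross=-34.470)
θ=318°: ex = (C−B)/|BC| = (0.7213,-0.6926); ey = (0.6926,0.7213)
θ=318°: P = B + -1.18·ex + -0.97·ey = (-0.7798,-0.5515)
θ=335°: B = A + 1.00·(cos335°, sin335°) = (0.9063, -0.4226)
θ=335°: |BD| = 9.1035
θ=335°: circle(B,5.00) ∩ circle(D,7.00): a=3.2336, h=3.8137
θ=335°:   candidates: C₊=(3.9594,3.5370) cross=34.718; C₋=(4.3134,-4.0820) cross=-34.718
θ=335°:   branch - wants cross < 0 → take C=(4.3134,-4.0820) (cross=-34.718)
θ=335°: ex = (C−B)/|BC| = (0.6814,-0.7319); ey = (0.7319,0.6814)
θ=335°: P = B + -1.18·ex + -0.97·ey = (-0.6077,-0.2200)

θ=8°: -0.50 0.46
θ=318°: -0.78 -0.55
θ=335°: -0.61 -0.22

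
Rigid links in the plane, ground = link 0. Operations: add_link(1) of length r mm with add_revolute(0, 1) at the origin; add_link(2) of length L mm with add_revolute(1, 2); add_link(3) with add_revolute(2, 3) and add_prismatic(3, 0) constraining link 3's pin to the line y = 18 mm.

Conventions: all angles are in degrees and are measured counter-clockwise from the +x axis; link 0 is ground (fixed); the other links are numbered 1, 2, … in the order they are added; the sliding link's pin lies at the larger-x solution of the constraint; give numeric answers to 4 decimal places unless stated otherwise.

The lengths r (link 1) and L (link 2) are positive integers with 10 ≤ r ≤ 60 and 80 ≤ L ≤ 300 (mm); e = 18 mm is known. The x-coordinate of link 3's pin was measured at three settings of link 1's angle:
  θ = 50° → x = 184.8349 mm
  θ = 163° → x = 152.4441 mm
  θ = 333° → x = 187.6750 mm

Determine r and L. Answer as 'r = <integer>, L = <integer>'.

constraint per measurement: (x − r cos θ)² + (r sin θ − e)² = L²
subtracting the θ₁ and θ₂ equations cancels the r² and L² terms:
r = (x₁² − x₂²) / (2[(x₁cos θ₁ + e sin θ₁) − (x₂cos θ₂ + e sin θ₂)]) = 20.0000 → r = 20
L² = (x₁ − r cos θ₁)² + (r sin θ₁ − e)² = 29584.0049 → L = 172.0000 → L = 172
check at θ₃=333°: x = 187.6750 (printed 187.6750) ✓

r = 20, L = 172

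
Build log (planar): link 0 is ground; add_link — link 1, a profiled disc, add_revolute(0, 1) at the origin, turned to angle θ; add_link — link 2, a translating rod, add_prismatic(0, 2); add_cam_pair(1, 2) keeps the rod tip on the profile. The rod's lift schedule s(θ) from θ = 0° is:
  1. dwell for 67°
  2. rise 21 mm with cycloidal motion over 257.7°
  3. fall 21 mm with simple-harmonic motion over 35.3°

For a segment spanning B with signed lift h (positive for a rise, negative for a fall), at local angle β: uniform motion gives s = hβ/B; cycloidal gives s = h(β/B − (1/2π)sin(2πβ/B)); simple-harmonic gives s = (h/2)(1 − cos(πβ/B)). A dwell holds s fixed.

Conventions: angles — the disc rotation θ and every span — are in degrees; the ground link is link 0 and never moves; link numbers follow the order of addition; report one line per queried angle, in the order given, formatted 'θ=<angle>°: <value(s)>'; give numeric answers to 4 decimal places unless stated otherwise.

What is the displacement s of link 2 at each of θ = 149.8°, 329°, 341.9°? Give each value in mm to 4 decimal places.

seg 1 [0°–67°] dwell: s stays 0.0000
seg 2 [67°–324.7°] cycloidal, h=21: θ=149.8° here. β=82.8, B=257.7. 21·(0.3213 − sin(2π·0.3213)/(2π)) = 3.7350 → s = 3.7350
seg 2 [67°–324.7°] cycloidal, h=21: full span → s += 21 → s = 21.0000
seg 3 [324.7°–360°] simple-harmonic, h=-21: θ=329° here. β=4.3, B=35.3. -21/2·(1 − cos(π·0.1218)) = -0.7595 → s = 20.2405
seg 3 [324.7°–360°] simple-harmonic, h=-21: θ=341.9° here. β=17.2, B=35.3. -21/2·(1 − cos(π·0.4873)) = -10.0796 → s = 10.9204

θ=149.8°: 3.7350
θ=329°: 20.2405
θ=341.9°: 10.9204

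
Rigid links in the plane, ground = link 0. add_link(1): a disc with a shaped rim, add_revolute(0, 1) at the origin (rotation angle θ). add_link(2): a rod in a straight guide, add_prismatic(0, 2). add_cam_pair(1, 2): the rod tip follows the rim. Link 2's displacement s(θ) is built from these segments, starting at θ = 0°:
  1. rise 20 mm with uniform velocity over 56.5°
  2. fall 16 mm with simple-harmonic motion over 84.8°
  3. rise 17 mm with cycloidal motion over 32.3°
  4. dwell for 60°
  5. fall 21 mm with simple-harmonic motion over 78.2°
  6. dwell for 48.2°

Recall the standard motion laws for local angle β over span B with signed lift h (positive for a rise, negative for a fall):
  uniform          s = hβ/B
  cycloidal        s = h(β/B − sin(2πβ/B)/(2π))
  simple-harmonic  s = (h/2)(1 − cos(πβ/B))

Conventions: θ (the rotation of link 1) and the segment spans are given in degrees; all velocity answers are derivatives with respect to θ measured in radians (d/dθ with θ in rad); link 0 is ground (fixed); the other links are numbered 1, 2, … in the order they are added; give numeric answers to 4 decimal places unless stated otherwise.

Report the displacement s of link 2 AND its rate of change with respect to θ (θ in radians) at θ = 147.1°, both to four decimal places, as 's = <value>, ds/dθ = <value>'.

segment 1 (0° to 56.5°, uniform, h = 20) is passed completely: s = 0.0000 + (20) = 20.0000
segment 2 (56.5° to 141.3°, simple-harmonic, h = -16) is passed completely: s = 20.0000 + (-16) = 4.0000
θ = 147.1° falls in segment 3 (141.3° to 173.6°, cycloidal, h = 17): β = 147.1 − 141.3 = 5.8°, B = 32.3°; Δs = 17·(0.1796 − sin(2π·0.1796)/(2π)) = 0.6076; s = 4.0000 + 0.6076 = 4.6076
velocity in seg [141.3°–173.6°] (cycloidal), θ in radians: β = 5.8° = 0.1012 rad, B = 32.3° = 0.5637 rad; ds/dθ = (h/B)(1 − cos(2πβ/B)) = (17/0.5637)(1 − cos(2π·0.1796)) = 17.241751 mm/rad

s = 4.6076, ds/dθ = 17.2418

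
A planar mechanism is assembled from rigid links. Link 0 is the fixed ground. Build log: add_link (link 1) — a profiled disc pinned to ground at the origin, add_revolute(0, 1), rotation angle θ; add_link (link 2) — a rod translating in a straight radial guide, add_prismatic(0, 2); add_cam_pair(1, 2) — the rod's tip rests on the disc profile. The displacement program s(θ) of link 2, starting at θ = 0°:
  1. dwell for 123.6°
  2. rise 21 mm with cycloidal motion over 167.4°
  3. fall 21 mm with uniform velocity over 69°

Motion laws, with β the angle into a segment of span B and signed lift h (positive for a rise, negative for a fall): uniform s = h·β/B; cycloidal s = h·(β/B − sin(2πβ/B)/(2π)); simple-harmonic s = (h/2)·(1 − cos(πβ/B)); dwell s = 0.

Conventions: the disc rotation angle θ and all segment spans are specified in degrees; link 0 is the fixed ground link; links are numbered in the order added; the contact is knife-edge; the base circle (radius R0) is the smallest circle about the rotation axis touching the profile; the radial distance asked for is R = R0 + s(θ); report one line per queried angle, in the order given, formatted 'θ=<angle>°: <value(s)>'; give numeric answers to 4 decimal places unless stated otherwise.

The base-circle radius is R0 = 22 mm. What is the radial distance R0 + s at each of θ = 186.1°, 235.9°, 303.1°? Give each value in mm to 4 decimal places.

seg 1 [0°–123.6°] dwell: s stays 0.0000
seg 2 [123.6°–291°] cycloidal, h=21: θ=186.1° here. β=62.5, B=167.4. 21·(0.3734 − sin(2π·0.3734)/(2π)) = 5.4529 → s = 5.4529
seg 2 [123.6°–291°] cycloidal, h=21: θ=235.9° here. β=112.3, B=167.4. 21·(0.6708 − sin(2π·0.6708)/(2π)) = 17.0252 → s = 17.0252
seg 2 [123.6°–291°] cycloidal, h=21: full span → s += 21 → s = 21.0000
seg 3 [291°–360°] uniform, h=-21: θ=303.1° here. β=12.1, B=69. -21·12.1/69 = -3.6826 → s = 17.3174
θ=186.1°: R = R0 + s = 22 + 5.4529 = 27.4529
θ=235.9°: R = R0 + s = 22 + 17.0252 = 39.0252
θ=303.1°: R = R0 + s = 22 + 17.3174 = 39.3174

θ=186.1°: 27.4529
θ=235.9°: 39.0252
θ=303.1°: 39.3174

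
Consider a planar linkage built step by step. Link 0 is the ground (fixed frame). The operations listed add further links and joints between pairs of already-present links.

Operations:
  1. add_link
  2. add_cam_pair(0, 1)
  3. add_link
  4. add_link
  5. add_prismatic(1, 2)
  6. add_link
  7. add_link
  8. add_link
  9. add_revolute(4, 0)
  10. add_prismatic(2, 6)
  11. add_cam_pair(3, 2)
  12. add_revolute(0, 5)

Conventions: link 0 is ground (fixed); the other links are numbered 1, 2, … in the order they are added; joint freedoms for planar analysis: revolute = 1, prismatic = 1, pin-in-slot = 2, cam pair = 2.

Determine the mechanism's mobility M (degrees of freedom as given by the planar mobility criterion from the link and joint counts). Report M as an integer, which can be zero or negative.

ground; <1,0,0>
#1 <2,0,0>
C:0↔1 J2 <2,0,1>
#2 <3,0,1>
#3 <4,0,1>
P:1↔2 J1 <4,1,1>
#4 <5,1,1>
#5 <6,1,1>
#6 <7,1,1>
R:4↔0 J1 <7,2,1>
P:2↔6 J1 <7,3,1>
C:3↔2 J2 <7,3,2>
R:0↔5 J1 <7,4,2>
3×6 − 2×4 − 1×2 = 8

M = 8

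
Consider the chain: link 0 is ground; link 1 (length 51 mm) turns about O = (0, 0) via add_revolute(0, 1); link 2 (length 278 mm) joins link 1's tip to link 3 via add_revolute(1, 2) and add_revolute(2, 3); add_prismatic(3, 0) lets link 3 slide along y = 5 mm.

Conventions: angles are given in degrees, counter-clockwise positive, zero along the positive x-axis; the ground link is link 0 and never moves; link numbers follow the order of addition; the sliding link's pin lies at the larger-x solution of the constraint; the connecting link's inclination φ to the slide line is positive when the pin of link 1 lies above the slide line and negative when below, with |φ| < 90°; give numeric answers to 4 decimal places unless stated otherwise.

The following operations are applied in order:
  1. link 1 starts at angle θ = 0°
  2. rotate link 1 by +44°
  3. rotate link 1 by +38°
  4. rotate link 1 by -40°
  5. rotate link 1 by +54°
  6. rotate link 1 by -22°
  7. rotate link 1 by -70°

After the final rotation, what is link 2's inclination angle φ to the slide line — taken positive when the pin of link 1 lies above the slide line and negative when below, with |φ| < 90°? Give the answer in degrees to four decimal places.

geometry: r = 51 mm, L = 278 mm, e = 5 mm; θ starts at 0°
rotate link 1 by +44°: θ ← 0° +44° = 44°
rotate link 1 by +38°: θ ← 44° +38° = 82°
rotate link 1 by -40°: θ ← 82° -40° = 42°
rotate link 1 by +54°: θ ← 42° +54° = 96°
rotate link 1 by -22°: θ ← 96° -22° = 74°
rotate link 1 by -70°: θ ← 74° -70° = 4°
h = r sin θ − e = 3.557580 − 5 = -1.442420
sin φ = h / L = -1.442420 / 278 = -0.00518856
φ = arcsin(-0.00518856) = -0.297284°

-0.2973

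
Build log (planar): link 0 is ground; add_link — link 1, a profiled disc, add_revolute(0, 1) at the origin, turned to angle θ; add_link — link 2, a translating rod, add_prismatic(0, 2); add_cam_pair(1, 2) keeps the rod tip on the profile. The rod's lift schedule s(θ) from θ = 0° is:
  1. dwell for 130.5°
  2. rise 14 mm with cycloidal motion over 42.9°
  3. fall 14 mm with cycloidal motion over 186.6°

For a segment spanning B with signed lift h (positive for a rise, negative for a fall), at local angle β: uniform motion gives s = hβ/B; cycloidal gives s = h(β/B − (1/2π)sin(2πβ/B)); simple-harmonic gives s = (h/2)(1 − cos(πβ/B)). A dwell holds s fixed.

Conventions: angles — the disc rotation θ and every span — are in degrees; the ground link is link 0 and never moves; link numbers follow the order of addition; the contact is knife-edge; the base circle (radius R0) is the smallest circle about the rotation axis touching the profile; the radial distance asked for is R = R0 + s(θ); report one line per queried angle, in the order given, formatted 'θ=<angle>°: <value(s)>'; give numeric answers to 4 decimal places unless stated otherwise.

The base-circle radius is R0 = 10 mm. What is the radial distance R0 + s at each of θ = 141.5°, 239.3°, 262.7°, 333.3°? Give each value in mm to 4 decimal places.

seg 1 [0°–130.5°] dwell: s stays 0.0000
seg 2 [130.5°–173.4°] cycloidal, h=14: θ=141.5° here. β=11, B=42.9. 14·(0.2564 − sin(2π·0.2564)/(2π)) = 1.3634 → s = 1.3634
seg 2 [130.5°–173.4°] cycloidal, h=14: full span → s += 14 → s = 14.0000
seg 3 [173.4°–360°] cycloidal, h=-14: θ=239.3° here. β=65.9, B=186.6. -14·(0.3532 − sin(2π·0.3532)/(2π)) = -3.1680 → s = 10.8320
seg 3 [173.4°–360°] cycloidal, h=-14: θ=262.7° here. β=89.3, B=186.6. -14·(0.4786 − sin(2π·0.4786)/(2π)) = -6.4007 → s = 7.5993
seg 3 [173.4°–360°] cycloidal, h=-14: θ=333.3° here. β=159.9, B=186.6. -14·(0.8569 − sin(2π·0.8569)/(2π)) = -13.7408 → s = 0.2592
θ=141.5°: R = R0 + s = 10 + 1.3634 = 11.3634
θ=239.3°: R = R0 + s = 10 + 10.8320 = 20.8320
θ=262.7°: R = R0 + s = 10 + 7.5993 = 17.5993
θ=333.3°: R = R0 + s = 10 + 0.2592 = 10.2592

θ=141.5°: 11.3634
θ=239.3°: 20.8320
θ=262.7°: 17.5993
θ=333.3°: 10.2592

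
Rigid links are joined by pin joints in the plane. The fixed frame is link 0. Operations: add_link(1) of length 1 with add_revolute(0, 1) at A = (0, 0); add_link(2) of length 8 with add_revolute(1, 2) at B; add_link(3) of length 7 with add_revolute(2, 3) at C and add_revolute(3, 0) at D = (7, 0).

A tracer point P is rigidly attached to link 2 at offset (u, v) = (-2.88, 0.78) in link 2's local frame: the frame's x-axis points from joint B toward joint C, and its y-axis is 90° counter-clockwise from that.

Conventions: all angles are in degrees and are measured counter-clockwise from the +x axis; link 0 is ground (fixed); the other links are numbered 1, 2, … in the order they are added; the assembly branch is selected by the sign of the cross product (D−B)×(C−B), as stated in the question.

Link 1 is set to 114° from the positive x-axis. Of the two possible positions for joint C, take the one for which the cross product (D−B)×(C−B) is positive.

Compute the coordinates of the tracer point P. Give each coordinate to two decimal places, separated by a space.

A=(0,0), D=(7.00,0)
B = A + 1.00·(cos114°, sin114°) = (-0.4067, 0.9135)
|BD| = 7.4629
circle(B,8.00) ∩ circle(D,7.00): a=4.7364, h=6.4472
  candidates: C₊=(5.0833,6.7325) cross=48.115; C₋=(3.5048,-6.0650) cross=-48.115
  branch + wants cross > 0 → take C=(5.0833,6.7325) (cross=48.115)
ex = (C−B)/|BC| = (0.6863,0.7274); ey = (-0.7274,0.6863)
P = B + -2.88·ex + 0.78·ey = (-2.9505,-0.6460)

-2.95 -0.65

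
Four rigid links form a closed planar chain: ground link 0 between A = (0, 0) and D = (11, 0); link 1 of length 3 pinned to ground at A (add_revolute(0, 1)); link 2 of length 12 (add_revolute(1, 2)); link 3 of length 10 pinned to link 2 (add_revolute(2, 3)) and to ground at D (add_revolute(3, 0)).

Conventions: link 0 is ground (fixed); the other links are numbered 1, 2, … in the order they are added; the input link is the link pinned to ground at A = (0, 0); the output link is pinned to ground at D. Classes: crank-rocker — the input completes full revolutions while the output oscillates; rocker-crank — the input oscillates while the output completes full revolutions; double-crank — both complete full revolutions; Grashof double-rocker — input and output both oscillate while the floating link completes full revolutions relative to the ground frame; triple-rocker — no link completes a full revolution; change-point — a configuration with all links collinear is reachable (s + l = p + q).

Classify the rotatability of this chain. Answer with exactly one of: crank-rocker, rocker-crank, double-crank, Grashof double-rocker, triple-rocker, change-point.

lengths: ground=11, input=3, coupler=12, output=10
sorted: s=3 (shortest), l=12 (longest), p+q=21
s + l = 15 vs p + q = 21
s + l < p + q (Grashof) with shortest = input link → crank-rocker

crank-rocker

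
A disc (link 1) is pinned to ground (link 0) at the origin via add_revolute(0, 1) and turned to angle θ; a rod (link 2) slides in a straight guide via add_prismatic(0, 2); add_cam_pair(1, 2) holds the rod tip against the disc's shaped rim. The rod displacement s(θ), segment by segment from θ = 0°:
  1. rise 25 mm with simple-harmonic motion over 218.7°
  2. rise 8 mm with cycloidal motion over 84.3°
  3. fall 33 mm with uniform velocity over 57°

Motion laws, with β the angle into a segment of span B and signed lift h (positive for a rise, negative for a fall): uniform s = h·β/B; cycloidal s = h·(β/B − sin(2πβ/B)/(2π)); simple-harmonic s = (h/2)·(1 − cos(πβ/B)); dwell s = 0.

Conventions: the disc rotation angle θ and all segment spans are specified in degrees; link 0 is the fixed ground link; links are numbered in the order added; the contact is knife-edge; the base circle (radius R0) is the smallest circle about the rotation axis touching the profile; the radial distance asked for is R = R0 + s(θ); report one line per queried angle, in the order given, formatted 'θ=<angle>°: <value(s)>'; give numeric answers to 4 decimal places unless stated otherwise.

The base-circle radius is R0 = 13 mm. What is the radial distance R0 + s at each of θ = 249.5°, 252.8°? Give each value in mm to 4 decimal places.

segment 1 (0° to 218.7°, simple-harmonic, h = 25) is passed completely: s = 0.0000 + (25) = 25.0000
θ = 249.5° falls in segment 2 (218.7° to 303°, cycloidal, h = 8): β = 249.5 − 218.7 = 30.8°, B = 84.3°; Δs = 8·(0.3654 − sin(2π·0.3654)/(2π)) = 1.9697; s = 25.0000 + 1.9697 = 26.9697
θ = 252.8° falls in segment 2 (218.7° to 303°, cycloidal, h = 8): β = 252.8 − 218.7 = 34.1°, B = 84.3°; Δs = 8·(0.4045 − sin(2π·0.4045)/(2π)) = 2.5171; s = 25.0000 + 2.5171 = 27.5171
θ=249.5°: R = R0 + s = 13 + 26.9697 = 39.9697
θ=252.8°: R = R0 + s = 13 + 27.5171 = 40.5171

θ=249.5°: 39.9697
θ=252.8°: 40.5171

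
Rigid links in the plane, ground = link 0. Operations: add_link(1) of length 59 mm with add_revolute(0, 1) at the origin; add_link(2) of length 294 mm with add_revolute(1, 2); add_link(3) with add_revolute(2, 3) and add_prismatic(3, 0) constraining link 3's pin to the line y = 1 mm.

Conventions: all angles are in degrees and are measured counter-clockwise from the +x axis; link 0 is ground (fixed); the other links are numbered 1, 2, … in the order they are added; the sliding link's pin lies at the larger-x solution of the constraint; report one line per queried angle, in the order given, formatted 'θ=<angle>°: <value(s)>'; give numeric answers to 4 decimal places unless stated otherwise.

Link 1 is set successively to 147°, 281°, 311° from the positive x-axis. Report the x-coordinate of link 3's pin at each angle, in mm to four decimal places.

geometry: r = 59 mm, L = 294 mm, e = 1 mm
θ=147°: crank pin P = (r cos θ, r sin θ) = (-49.481564, 32.133703)
θ=147°: h = r sin θ − e = 32.133703 − 1 = 31.133703
θ=147°: x = r cos θ + √(L² − h²) = -49.481564 + 292.346870 = 242.865307
θ=281°: crank pin P = (r cos θ, r sin θ) = (11.257731, -57.916004)
θ=281°: h = r sin θ − e = -57.916004 − 1 = -58.916004
θ=281°: x = r cos θ + √(L² − h²) = 11.257731 + 288.036290 = 299.294021
θ=311°: crank pin P = (r cos θ, r sin θ) = (38.707483, -44.527865)
θ=311°: h = r sin θ − e = -44.527865 − 1 = -45.527865
θ=311°: x = r cos θ + √(L² − h²) = 38.707483 + 290.453462 = 329.160945

θ=147°: 242.8653
θ=281°: 299.2940
θ=311°: 329.1609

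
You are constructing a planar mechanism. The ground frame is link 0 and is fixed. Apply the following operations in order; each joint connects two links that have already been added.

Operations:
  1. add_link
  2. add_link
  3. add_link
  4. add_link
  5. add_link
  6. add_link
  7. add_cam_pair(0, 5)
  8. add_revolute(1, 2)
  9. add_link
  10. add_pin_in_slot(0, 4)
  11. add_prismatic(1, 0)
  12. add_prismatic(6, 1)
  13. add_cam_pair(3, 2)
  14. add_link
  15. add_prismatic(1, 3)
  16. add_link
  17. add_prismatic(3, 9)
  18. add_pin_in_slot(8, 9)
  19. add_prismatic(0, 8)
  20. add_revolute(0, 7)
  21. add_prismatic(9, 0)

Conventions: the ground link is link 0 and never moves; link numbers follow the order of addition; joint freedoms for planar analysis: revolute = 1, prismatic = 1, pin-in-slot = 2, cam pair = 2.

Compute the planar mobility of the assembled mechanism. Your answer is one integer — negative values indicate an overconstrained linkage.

(L,J1,J2)=(1,0,0); link0 fixed
link1: (2,0,0)
link2: (3,0,0)
link3: (4,0,0)
link4: (5,0,0)
link5: (6,0,0)
link6: (7,0,0)
C 0-5 [J2]: (7,0,1)
R 1-2 [J1]: (7,1,1)
link7: (8,1,1)
PS 0-4 [J2]: (8,1,2)
P 1-0 [J1]: (8,2,2)
P 6-1 [J1]: (8,3,2)
C 3-2 [J2]: (8,3,3)
link8: (9,3,3)
P 1-3 [J1]: (9,4,3)
link9: (10,4,3)
P 3-9 [J1]: (10,5,3)
PS 8-9 [J2]: (10,5,4)
P 0-8 [J1]: (10,6,4)
R 0-7 [J1]: (10,7,4)
P 9-0 [J1]: (10,8,4)
Grübler: 3·9 − 2·8 − 4 = 7

M = 7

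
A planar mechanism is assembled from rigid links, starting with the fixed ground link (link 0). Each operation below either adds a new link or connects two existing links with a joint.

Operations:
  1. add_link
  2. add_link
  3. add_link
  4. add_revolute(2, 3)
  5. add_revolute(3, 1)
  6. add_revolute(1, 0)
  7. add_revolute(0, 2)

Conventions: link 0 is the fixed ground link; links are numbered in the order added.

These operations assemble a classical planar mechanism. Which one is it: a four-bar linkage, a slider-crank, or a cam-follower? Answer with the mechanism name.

links: 4 (incl. ground); joints: 4 revolute, 0 prismatic, 0 higher (cam) pair, forming one closed loop
4 links in a single 4R loop → four-bar linkage

four-bar linkage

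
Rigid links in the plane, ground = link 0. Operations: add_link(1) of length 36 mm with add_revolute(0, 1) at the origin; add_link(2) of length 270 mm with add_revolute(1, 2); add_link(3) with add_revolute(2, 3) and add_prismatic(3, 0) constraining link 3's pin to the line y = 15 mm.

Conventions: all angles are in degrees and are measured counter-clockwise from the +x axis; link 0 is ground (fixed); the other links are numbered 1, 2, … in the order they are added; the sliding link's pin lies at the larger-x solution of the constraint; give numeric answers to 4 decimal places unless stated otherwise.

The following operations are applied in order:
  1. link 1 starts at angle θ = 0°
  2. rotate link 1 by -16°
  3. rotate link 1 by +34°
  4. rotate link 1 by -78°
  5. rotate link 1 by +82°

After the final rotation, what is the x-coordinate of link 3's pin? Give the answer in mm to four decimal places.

geometry: r = 36 mm, L = 270 mm, e = 15 mm; θ starts at 0°
rotate link 1 by -16°: θ ← 0° -16° = -16°
rotate link 1 by +34°: θ ← -16° +34° = 18°
rotate link 1 by -78°: θ ← 18° -78° = -60°
rotate link 1 by +82°: θ ← -60° +82° = 22°
crank pin P = (r cos θ, r sin θ) = (33.378619, 13.485837)
h = r sin θ − e = 13.485837 − 15 = -1.514163
x = r cos θ + √(L² − h²) = 33.378619 + 269.995754 = 303.374373

303.3744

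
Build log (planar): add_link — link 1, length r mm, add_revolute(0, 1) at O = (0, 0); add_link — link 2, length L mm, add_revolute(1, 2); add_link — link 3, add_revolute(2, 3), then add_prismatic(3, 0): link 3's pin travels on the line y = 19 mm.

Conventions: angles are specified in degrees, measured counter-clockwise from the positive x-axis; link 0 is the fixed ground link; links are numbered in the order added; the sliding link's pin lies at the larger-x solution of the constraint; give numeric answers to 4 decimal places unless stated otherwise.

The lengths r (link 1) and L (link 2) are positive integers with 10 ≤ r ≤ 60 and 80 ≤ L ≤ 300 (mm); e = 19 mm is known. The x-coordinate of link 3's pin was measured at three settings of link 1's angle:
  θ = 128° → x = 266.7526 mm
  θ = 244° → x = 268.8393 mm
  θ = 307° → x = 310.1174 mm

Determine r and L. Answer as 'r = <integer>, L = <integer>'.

constraint per measurement: (x − r cos θ)² + (r sin θ − e)² = L²
subtracting the θ₁ and θ₂ equations cancels the r² and L² terms:
r = (x₁² − x₂²) / (2[(x₁cos θ₁ + e sin θ₁) − (x₂cos θ₂ + e sin θ₂)]) = 38.9996 → r = 39
L² = (x₁ − r cos θ₁)² + (r sin θ₁ − e)² = 84681.0030 → L = 291.0000 → L = 291
check at θ₃=307°: x = 310.1174 (printed 310.1174) ✓

r = 39, L = 291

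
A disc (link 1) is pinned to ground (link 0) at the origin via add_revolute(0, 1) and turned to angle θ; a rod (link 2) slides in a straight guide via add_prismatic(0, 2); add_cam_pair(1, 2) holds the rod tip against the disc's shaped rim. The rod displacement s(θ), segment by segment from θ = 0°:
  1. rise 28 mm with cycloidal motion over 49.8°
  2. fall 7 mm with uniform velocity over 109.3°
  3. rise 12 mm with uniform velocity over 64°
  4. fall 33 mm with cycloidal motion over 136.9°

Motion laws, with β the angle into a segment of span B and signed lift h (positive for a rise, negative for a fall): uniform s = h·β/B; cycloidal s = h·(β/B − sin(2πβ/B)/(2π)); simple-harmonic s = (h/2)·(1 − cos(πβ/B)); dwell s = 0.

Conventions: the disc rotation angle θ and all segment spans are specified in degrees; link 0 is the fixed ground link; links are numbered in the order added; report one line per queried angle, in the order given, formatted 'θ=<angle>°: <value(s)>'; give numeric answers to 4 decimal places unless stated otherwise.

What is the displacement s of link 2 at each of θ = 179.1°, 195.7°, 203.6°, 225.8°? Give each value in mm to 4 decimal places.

segment 1 (0° to 49.8°, cycloidal, h = 28) is passed completely: s = 0.0000 + (28) = 28.0000
segment 2 (49.8° to 159.1°, uniform, h = -7) is passed completely: s = 28.0000 + (-7) = 21.0000
θ = 179.1° falls in segment 3 (159.1° to 223.1°, uniform, h = 12): β = 179.1 − 159.1 = 20°, B = 64°; Δs = 12·20/64 = 3.7500; s = 21.0000 + 3.7500 = 24.7500
θ = 195.7° falls in segment 3 (159.1° to 223.1°, uniform, h = 12): β = 195.7 − 159.1 = 36.6°, B = 64°; Δs = 12·36.6/64 = 6.8625; s = 21.0000 + 6.8625 = 27.8625
θ = 203.6° falls in segment 3 (159.1° to 223.1°, uniform, h = 12): β = 203.6 − 159.1 = 44.5°, B = 64°; Δs = 12·44.5/64 = 8.3438; s = 21.0000 + 8.3438 = 29.3438
segment 3 (159.1° to 223.1°, uniform, h = 12) is passed completely: s = 21.0000 + (12) = 33.0000
θ = 225.8° falls in segment 4 (223.1° to 360°, cycloidal, h = -33): β = 225.8 − 223.1 = 2.7°, B = 136.9°; Δs = -33·(0.0197 − sin(2π·0.0197)/(2π)) = -0.0017; s = 33.0000 − 0.0017 = 32.9983

θ=179.1°: 24.7500
θ=195.7°: 27.8625
θ=203.6°: 29.3438
θ=225.8°: 32.9983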